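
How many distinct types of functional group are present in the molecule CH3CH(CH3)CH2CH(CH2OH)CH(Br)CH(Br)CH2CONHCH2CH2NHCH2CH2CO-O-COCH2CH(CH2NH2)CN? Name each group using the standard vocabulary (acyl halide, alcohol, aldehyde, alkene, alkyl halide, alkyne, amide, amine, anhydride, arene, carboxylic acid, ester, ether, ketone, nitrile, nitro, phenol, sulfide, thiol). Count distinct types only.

6

Taking each segment in turn:
  CH(CH2OH): pendant –CH2OH on an sp³ backbone C → alcohol.
  CH(Br): halogen on an sp³ carbon → alkyl halide.
  CH(Br): halogen on an sp³ carbon → alkyl halide.
  CH2CONHCH2: –C(=O)–N– linkage → amide (the N is not an amine).
  CH2NHCH2: C–N–C with sp³ carbons and no adjacent C=O → amine (secondary).
  CH2CO-O-COCH2: two acyl groups sharing one oxygen, –C(=O)–O–C(=O)– → anhydride.
  CH(CH2NH2): pendant –CH2NH2: N on sp³ C, no adjacent C=O → amine.
  CN: –C≡N: carbon triple-bonded to nitrogen → nitrile.
Distinct types present: alcohol, alkyl halide, amide, amine, anhydride, nitrile.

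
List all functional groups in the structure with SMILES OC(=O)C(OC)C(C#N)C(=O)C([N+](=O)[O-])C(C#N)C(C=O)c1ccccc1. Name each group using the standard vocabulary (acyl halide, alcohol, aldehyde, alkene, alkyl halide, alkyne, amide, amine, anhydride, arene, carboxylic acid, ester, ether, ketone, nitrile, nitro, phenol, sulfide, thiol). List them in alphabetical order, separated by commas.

aldehyde, arene, carboxylic acid, ether, ketone, nitrile, nitro

–COOH: carbonyl C bonded to –OH and C → carboxylic acid (the –OH is not a separate alcohol).
pendant –OCH3: C–O–C with sp³ C, no adjacent C=O → ether.
pendant –C≡N: nitrile.
–C(=O)– with carbon on both sides → ketone.
–NO2 on an sp³ carbon → nitro (the N=O is not a carbonyl).
pendant –C≡N: nitrile.
pendant –CHO: carbonyl C bonded to C and H → aldehyde.
–C6H5 phenyl ring → arene.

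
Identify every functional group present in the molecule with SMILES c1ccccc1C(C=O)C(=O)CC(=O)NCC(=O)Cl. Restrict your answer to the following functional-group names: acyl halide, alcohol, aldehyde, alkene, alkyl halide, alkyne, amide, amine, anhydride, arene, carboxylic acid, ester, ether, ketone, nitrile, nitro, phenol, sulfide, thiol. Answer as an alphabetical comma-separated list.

Working along the chain:
  C6H5: C6H5– phenyl ring → arene.
  CH(CHO): pendant –CHO: carbonyl C bonded to C and H → aldehyde.
  CO: –C(=O)– with carbon on both sides → ketone.
  CH2CONHCH2: –C(=O)–N– linkage → amide (the N is not an amine).
  COCl: –C(=O)Cl: carbonyl C bonded to C and to a halogen → acyl halide (not alkyl halide).

acyl halide, aldehyde, amide, arene, ketone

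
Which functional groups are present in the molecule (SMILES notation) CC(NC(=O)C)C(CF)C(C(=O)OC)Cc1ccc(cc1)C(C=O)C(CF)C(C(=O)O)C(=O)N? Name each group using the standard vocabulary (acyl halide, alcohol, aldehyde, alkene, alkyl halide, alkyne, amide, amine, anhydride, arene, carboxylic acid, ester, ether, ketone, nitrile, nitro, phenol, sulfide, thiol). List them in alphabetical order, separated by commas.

Reading the structure from left to right:
  CH(NHCOCH3): pendant –NHC(=O)CH3: N bonded to a carbonyl → amide (not amine).
  CH(CH2F): pendant –CH2X: halogen on sp³ carbon → alkyl halide.
  CH(COOCH3): pendant –COOCH3: carbonyl C bonded to C and –OCH3 → ester.
  C6H4: para-disubstituted benzene ring → arene.
  CH(CHO): pendant –CHO: carbonyl C bonded to C and H → aldehyde.
  CH(CH2F): pendant –CH2X: halogen on sp³ carbon → alkyl halide.
  CH(COOH): pendant –COOH: carbonyl C bonded to C and –OH → carboxylic acid.
  CONH2: –C(=O)NH2: carbonyl C bonded to C and to N → amide (the N is not a separate amine).

aldehyde, alkyl halide, amide, arene, carboxylic acid, ester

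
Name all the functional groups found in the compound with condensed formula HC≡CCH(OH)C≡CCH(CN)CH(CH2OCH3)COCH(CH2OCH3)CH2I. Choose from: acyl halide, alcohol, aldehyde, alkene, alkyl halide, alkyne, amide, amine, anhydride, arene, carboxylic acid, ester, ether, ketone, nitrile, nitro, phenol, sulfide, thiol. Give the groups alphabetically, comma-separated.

Taking each segment in turn:
  HC≡C: C≡C triple bond → alkyne.
  CH(OH): –OH on an sp³ carbon → alcohol (secondary).
  C≡C: C≡C triple bond → alkyne.
  CH(CN): pendant –C≡N: nitrile.
  CH(CH2OCH3): pendant –CH2OCH3: C–O–C linkage → ether.
  CO: –C(=O)– with carbon on both sides → ketone.
  CH(CH2OCH3): pendant –CH2OCH3: C–O–C linkage → ether.
  CH2I: halogen on an sp³ carbon → alkyl halide.

alcohol, alkyl halide, alkyne, ether, ketone, nitrile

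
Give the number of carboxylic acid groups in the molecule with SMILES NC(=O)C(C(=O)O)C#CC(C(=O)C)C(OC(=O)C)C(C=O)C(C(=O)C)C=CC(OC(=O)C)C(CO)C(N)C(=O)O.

–C(=O)NH2: carbonyl C bonded to C and to N → amide (the N is not a separate amine).
pendant –COOH: carbonyl C bonded to C and –OH → carboxylic acid.
C≡C triple bond → alkyne.
pendant –COCH3: carbonyl C bonded to two carbons → ketone.
pendant –OC(=O)CH3: an acyloxy group → ester.
pendant –CHO: carbonyl C bonded to C and H → aldehyde.
pendant –COCH3: carbonyl C bonded to two carbons → ketone.
C=C double bond → alkene.
pendant –OC(=O)CH3: an acyloxy group → ester.
pendant –CH2OH on an sp³ backbone C → alcohol.
–NH2 on an sp³ carbon with no adjacent C=O → amine.
–COOH: carbonyl C bonded to –OH and C → carboxylic acid (the –OH is not a separate alcohol).
Carboxylic acid appears at: CH(COOH), COOH → 2.

2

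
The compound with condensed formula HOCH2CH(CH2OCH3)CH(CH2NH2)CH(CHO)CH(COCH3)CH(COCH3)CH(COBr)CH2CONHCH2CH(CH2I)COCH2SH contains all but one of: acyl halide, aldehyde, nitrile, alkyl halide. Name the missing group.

nitrile

alkyl halide: present (CH(CH2I) — pendant –CH2X: halogen on sp³ carbon → alkyl halide).
aldehyde: present (CH(CHO) — pendant –CHO: carbonyl C bonded to C and H → aldehyde).
acyl halide: present (CH(COBr) — pendant –C(=O)X: carbonyl C bonded to C and halogen → acyl halide).
nitrile: no segment matches this pattern.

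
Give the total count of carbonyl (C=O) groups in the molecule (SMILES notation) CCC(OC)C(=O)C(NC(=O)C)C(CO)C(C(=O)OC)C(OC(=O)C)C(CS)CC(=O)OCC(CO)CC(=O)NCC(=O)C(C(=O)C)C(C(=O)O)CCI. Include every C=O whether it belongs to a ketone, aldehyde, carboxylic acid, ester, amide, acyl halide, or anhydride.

9

CO: ketone, 1 C=O (running total 1).
CH(NHCOCH3): amide, 1 C=O (running total 2).
CH(COOCH3): ester, 1 C=O (running total 3).
CH(OCOCH3): ester, 1 C=O (running total 4).
CH2COOCH2: ester, 1 C=O (running total 5).
CH2CONHCH2: amide, 1 C=O (running total 6).
CO: ketone, 1 C=O (running total 7).
CH(COCH3): ketone, 1 C=O (running total 8).
CH(COOH): carboxylic acid, 1 C=O (running total 9).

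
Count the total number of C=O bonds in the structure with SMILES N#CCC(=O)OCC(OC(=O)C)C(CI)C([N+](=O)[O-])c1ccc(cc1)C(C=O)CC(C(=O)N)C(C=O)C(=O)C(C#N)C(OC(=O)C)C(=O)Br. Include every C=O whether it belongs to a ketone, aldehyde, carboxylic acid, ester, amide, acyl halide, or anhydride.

8

CH2COOCH2: ester, 1 C=O (running total 1).
CH(OCOCH3): ester, 1 C=O (running total 2).
CH(CHO): aldehyde, 1 C=O (running total 3).
CH(CONH2): amide, 1 C=O (running total 4).
CH(CHO): aldehyde, 1 C=O (running total 5).
CO: ketone, 1 C=O (running total 6).
CH(OCOCH3): ester, 1 C=O (running total 7).
COBr: acyl halide, 1 C=O (running total 8).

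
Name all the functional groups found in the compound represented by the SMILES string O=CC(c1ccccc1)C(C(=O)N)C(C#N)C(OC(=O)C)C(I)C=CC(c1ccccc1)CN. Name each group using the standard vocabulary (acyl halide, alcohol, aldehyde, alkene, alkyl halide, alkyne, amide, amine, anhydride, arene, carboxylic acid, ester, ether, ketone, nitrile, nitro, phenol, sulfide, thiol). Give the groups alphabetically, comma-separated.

Working along the chain:
  OHC: terminal –CHO: carbonyl C bonded to H and C → aldehyde.
  CH(C6H5): pendant –C6H5: benzene ring → arene.
  CH(CONH2): pendant –CONH2: carbonyl C bonded to C and N → amide.
  CH(CN): pendant –C≡N: nitrile.
  CH(OCOCH3): pendant –OC(=O)CH3: an acyloxy group → ester.
  CH(I): halogen on an sp³ carbon → alkyl halide.
  CH=CH: C=C double bond → alkene.
  CH(C6H5): pendant –C6H5: benzene ring → arene.
  CH2NH2: –NH2 on an sp³ carbon with no adjacent C=O → amine.

aldehyde, alkene, alkyl halide, amide, amine, arene, ester, nitrile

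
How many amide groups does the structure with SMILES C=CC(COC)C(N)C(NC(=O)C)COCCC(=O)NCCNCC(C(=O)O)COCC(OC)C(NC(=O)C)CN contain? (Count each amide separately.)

3

Taking each segment in turn:
  CH2=CH: C=C double bond → alkene.
  CH(CH2OCH3): pendant –CH2OCH3: C–O–C linkage → ether.
  CH(NH2): –NH2 on an sp³ carbon with no adjacent C=O → amine.
  CH(NHCOCH3): pendant –NHC(=O)CH3: N bonded to a carbonyl → amide (not amine).
  CH2OCH2: C–O–C with sp³ carbons on both sides and no adjacent C=O → ether.
  CH2CONHCH2: –C(=O)–N– linkage → amide (the N is not an amine).
  CH2NHCH2: C–N–C with sp³ carbons and no adjacent C=O → amine (secondary).
  CH(COOH): pendant –COOH: carbonyl C bonded to C and –OH → carboxylic acid.
  CH2OCH2: C–O–C with sp³ carbons on both sides and no adjacent C=O → ether.
  CH(OCH3): pendant –OCH3: C–O–C with sp³ C, no adjacent C=O → ether.
  CH(NHCOCH3): pendant –NHC(=O)CH3: N bonded to a carbonyl → amide (not amine).
  CH2NH2: –NH2 on an sp³ carbon with no adjacent C=O → amine.
Amide appears at: CH(NHCOCH3), CH2CONHCH2, CH(NHCOCH3) → 3.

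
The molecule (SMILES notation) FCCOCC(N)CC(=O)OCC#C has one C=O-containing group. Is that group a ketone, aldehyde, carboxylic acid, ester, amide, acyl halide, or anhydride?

ester

The carbonyl is in the CH2COOCH2 segment: –C(=O)–O–C with C on the carbonyl side → ester.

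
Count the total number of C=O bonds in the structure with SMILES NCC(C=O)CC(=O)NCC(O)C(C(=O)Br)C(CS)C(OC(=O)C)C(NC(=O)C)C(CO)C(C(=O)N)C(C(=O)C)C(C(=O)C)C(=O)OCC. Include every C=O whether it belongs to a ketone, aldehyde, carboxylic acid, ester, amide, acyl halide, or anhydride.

9

CH(CHO): aldehyde, 1 C=O (running total 1).
CH2CONHCH2: amide, 1 C=O (running total 2).
CH(COBr): acyl halide, 1 C=O (running total 3).
CH(OCOCH3): ester, 1 C=O (running total 4).
CH(NHCOCH3): amide, 1 C=O (running total 5).
CH(CONH2): amide, 1 C=O (running total 6).
CH(COCH3): ketone, 1 C=O (running total 7).
CH(COCH3): ketone, 1 C=O (running total 8).
COOCH2CH3: ester, 1 C=O (running total 9).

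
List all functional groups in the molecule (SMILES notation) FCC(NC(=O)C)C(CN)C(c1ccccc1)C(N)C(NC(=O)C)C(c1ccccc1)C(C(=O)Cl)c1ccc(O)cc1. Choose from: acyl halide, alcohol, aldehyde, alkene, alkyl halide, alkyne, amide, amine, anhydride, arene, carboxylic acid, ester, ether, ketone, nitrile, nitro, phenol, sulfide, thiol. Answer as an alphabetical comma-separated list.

acyl halide, alkyl halide, amide, amine, arene, phenol

Reading the structure from left to right:
  FCH2: halogen on an sp³ carbon → alkyl halide.
  CH(NHCOCH3): pendant –NHC(=O)CH3: N bonded to a carbonyl → amide (not amine).
  CH(CH2NH2): pendant –CH2NH2: N on sp³ C, no adjacent C=O → amine.
  CH(C6H5): pendant –C6H5: benzene ring → arene.
  CH(NH2): –NH2 on an sp³ carbon with no adjacent C=O → amine.
  CH(NHCOCH3): pendant –NHC(=O)CH3: N bonded to a carbonyl → amide (not amine).
  CH(C6H5): pendant –C6H5: benzene ring → arene.
  CH(COCl): pendant –C(=O)X: carbonyl C bonded to C and halogen → acyl halide.
  C6H4OH: –OH attached directly to an aromatic ring → phenol (not alcohol); the ring itself is an arene.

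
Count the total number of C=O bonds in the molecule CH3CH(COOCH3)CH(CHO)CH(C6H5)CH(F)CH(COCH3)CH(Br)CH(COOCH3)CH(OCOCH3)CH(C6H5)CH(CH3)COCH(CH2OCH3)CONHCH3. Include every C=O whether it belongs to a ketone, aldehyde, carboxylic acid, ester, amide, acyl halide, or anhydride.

CH(COOCH3): ester, 1 C=O (running total 1).
CH(CHO): aldehyde, 1 C=O (running total 2).
CH(COCH3): ketone, 1 C=O (running total 3).
CH(COOCH3): ester, 1 C=O (running total 4).
CH(OCOCH3): ester, 1 C=O (running total 5).
CO: ketone, 1 C=O (running total 6).
CONHCH3: amide, 1 C=O (running total 7).

7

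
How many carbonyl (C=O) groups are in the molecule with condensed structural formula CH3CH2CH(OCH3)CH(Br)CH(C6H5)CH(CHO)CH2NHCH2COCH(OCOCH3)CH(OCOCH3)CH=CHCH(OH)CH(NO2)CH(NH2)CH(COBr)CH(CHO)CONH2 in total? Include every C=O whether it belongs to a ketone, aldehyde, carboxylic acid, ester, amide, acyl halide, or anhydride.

CH(CHO): aldehyde, 1 C=O (running total 1).
CO: ketone, 1 C=O (running total 2).
CH(OCOCH3): ester, 1 C=O (running total 3).
CH(OCOCH3): ester, 1 C=O (running total 4).
CH(COBr): acyl halide, 1 C=O (running total 5).
CH(CHO): aldehyde, 1 C=O (running total 6).
CONH2: amide, 1 C=O (running total 7).

7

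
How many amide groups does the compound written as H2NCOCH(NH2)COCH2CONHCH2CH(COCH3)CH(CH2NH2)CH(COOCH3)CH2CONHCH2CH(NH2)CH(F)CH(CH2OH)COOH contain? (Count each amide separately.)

–C(=O)NH2: carbonyl C bonded to C and to N → amide (the N is not a separate amine).
–NH2 on an sp³ carbon with no adjacent C=O → amine.
–C(=O)– with carbon on both sides → ketone.
–C(=O)–N– linkage → amide (the N is not an amine).
pendant –COCH3: carbonyl C bonded to two carbons → ketone.
pendant –CH2NH2: N on sp³ C, no adjacent C=O → amine.
pendant –COOCH3: carbonyl C bonded to C and –OCH3 → ester.
–C(=O)–N– linkage → amide (the N is not an amine).
–NH2 on an sp³ carbon with no adjacent C=O → amine.
halogen on an sp³ carbon → alkyl halide.
pendant –CH2OH on an sp³ backbone C → alcohol.
–COOH: carbonyl C bonded to –OH and C → carboxylic acid (the –OH is not a separate alcohol).
Amide appears at: H2NCO, CH2CONHCH2, CH2CONHCH2 → 3.

3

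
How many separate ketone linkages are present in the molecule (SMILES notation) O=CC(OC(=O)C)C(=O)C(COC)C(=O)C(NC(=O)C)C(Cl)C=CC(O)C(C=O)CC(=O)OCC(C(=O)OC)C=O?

Working along the chain:
  OHC: terminal –CHO: carbonyl C bonded to H and C → aldehyde.
  CH(OCOCH3): pendant –OC(=O)CH3: an acyloxy group → ester.
  CO: –C(=O)– with carbon on both sides → ketone.
  CH(CH2OCH3): pendant –CH2OCH3: C–O–C linkage → ether.
  CO: –C(=O)– with carbon on both sides → ketone.
  CH(NHCOCH3): pendant –NHC(=O)CH3: N bonded to a carbonyl → amide (not amine).
  CH(Cl): halogen on an sp³ carbon → alkyl halide.
  CH=CH: C=C double bond → alkene.
  CH(OH): –OH on an sp³ carbon → alcohol (secondary).
  CH(CHO): pendant –CHO: carbonyl C bonded to C and H → aldehyde.
  CH2COOCH2: –C(=O)–O–C with C on the carbonyl side → ester.
  CH(COOCH3): pendant –COOCH3: carbonyl C bonded to C and –OCH3 → ester.
  CHO: terminal –CHO: carbonyl C bonded to H and C → aldehyde.
Ketone appears at: CO, CO → 2.

2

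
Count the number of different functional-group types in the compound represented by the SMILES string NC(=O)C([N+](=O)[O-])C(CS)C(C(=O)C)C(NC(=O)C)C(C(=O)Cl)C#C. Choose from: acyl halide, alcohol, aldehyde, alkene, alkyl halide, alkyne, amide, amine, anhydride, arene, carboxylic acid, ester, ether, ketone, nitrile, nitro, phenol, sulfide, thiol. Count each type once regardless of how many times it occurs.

Reading the structure from left to right:
  H2NCO: –C(=O)NH2: carbonyl C bonded to C and to N → amide (the N is not a separate amine).
  CH(NO2): –NO2 on an sp³ carbon → nitro (the N=O is not a carbonyl).
  CH(CH2SH): pendant –CH2SH → thiol.
  CH(COCH3): pendant –COCH3: carbonyl C bonded to two carbons → ketone.
  CH(NHCOCH3): pendant –NHC(=O)CH3: N bonded to a carbonyl → amide (not amine).
  CH(COCl): pendant –C(=O)X: carbonyl C bonded to C and halogen → acyl halide.
  C≡CH: C≡C triple bond → alkyne.
Distinct types present: acyl halide, alkyne, amide, ketone, nitro, thiol.

6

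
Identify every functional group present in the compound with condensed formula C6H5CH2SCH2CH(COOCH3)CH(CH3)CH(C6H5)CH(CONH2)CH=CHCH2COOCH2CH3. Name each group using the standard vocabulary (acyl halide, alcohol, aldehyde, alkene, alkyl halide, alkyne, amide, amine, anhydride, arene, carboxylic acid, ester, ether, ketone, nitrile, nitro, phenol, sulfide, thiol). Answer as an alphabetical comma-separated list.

Working along the chain:
  C6H5: C6H5– phenyl ring → arene.
  CH2SCH2: C–S–C linkage → sulfide (thioether).
  CH(COOCH3): pendant –COOCH3: carbonyl C bonded to C and –OCH3 → ester.
  CH(C6H5): pendant –C6H5: benzene ring → arene.
  CH(CONH2): pendant –CONH2: carbonyl C bonded to C and N → amide.
  CH=CH: C=C double bond → alkene.
  COOCH2CH3: –C(=O)OCH2CH3: carbonyl C bonded to C and to –OEt → ester.

alkene, amide, arene, ester, sulfide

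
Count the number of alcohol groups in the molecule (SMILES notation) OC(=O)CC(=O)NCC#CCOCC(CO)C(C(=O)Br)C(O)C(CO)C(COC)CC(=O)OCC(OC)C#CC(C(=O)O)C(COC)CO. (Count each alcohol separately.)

Working along the chain:
  HOOC: –COOH: carbonyl C bonded to –OH and C → carboxylic acid (the –OH is not a separate alcohol).
  CH2CONHCH2: –C(=O)–N– linkage → amide (the N is not an amine).
  C≡C: C≡C triple bond → alkyne.
  CH2OCH2: C–O–C with sp³ carbons on both sides and no adjacent C=O → ether.
  CH(CH2OH): pendant –CH2OH on an sp³ backbone C → alcohol.
  CH(COBr): pendant –C(=O)X: carbonyl C bonded to C and halogen → acyl halide.
  CH(OH): –OH on an sp³ carbon → alcohol (secondary).
  CH(CH2OH): pendant –CH2OH on an sp³ backbone C → alcohol.
  CH(CH2OCH3): pendant –CH2OCH3: C–O–C linkage → ether.
  CH2COOCH2: –C(=O)–O–C with C on the carbonyl side → ester.
  CH(OCH3): pendant –OCH3: C–O–C with sp³ C, no adjacent C=O → ether.
  C≡C: C≡C triple bond → alkyne.
  CH(COOH): pendant –COOH: carbonyl C bonded to C and –OH → carboxylic acid.
  CH(CH2OCH3): pendant –CH2OCH3: C–O–C linkage → ether.
  CH2OH: –OH on an sp³ carbon → alcohol.
Alcohol appears at: CH(CH2OH), CH(OH), CH(CH2OH), CH2OH → 4.

4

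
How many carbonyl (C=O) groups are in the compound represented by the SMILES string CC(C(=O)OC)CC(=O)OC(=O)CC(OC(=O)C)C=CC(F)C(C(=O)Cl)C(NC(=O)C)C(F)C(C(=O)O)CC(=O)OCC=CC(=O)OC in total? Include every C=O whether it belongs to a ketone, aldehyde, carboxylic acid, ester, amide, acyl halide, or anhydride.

9

CH(COOCH3): ester, 1 C=O (running total 1).
CH2CO-O-COCH2: anhydride, 2 C=O (running total 3).
CH(OCOCH3): ester, 1 C=O (running total 4).
CH(COCl): acyl halide, 1 C=O (running total 5).
CH(NHCOCH3): amide, 1 C=O (running total 6).
CH(COOH): carboxylic acid, 1 C=O (running total 7).
CH2COOCH2: ester, 1 C=O (running total 8).
COOCH3: ester, 1 C=O (running total 9).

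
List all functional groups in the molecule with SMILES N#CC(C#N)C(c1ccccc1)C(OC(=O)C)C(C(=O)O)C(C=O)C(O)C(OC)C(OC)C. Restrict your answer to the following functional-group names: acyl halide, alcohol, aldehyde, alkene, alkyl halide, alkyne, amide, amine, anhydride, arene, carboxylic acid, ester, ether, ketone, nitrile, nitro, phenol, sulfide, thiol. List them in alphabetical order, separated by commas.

Taking each segment in turn:
  N≡C: N≡C–: carbon triple-bonded to nitrogen → nitrile.
  CH(CN): pendant –C≡N: nitrile.
  CH(C6H5): pendant –C6H5: benzene ring → arene.
  CH(OCOCH3): pendant –OC(=O)CH3: an acyloxy group → ester.
  CH(COOH): pendant –COOH: carbonyl C bonded to C and –OH → carboxylic acid.
  CH(CHO): pendant –CHO: carbonyl C bonded to C and H → aldehyde.
  CH(OH): –OH on an sp³ carbon → alcohol (secondary).
  CH(OCH3): pendant –OCH3: C–O–C with sp³ C, no adjacent C=O → ether.
  CH(OCH3): pendant –OCH3: C–O–C with sp³ C, no adjacent C=O → ether.

alcohol, aldehyde, arene, carboxylic acid, ester, ether, nitrile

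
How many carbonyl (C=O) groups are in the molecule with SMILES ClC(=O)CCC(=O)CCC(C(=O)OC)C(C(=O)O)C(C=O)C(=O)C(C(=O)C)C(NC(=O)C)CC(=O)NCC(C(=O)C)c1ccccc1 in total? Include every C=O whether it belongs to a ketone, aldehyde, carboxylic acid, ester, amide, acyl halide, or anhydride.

10

ClCO: acyl halide, 1 C=O (running total 1).
CO: ketone, 1 C=O (running total 2).
CH(COOCH3): ester, 1 C=O (running total 3).
CH(COOH): carboxylic acid, 1 C=O (running total 4).
CH(CHO): aldehyde, 1 C=O (running total 5).
CO: ketone, 1 C=O (running total 6).
CH(COCH3): ketone, 1 C=O (running total 7).
CH(NHCOCH3): amide, 1 C=O (running total 8).
CH2CONHCH2: amide, 1 C=O (running total 9).
CH(COCH3): ketone, 1 C=O (running total 10).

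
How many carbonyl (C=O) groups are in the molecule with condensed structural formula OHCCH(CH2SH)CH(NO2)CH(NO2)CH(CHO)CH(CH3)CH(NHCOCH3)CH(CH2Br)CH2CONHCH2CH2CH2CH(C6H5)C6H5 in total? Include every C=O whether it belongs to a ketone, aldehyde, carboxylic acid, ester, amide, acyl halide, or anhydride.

4

OHC: aldehyde, 1 C=O (running total 1).
CH(CHO): aldehyde, 1 C=O (running total 2).
CH(NHCOCH3): amide, 1 C=O (running total 3).
CH2CONHCH2: amide, 1 C=O (running total 4).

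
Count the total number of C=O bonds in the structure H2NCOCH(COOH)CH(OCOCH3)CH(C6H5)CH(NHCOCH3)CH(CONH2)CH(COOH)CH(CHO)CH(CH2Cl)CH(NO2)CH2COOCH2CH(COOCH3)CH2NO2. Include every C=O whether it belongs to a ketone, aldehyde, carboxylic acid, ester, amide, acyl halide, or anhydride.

H2NCO: amide, 1 C=O (running total 1).
CH(COOH): carboxylic acid, 1 C=O (running total 2).
CH(OCOCH3): ester, 1 C=O (running total 3).
CH(NHCOCH3): amide, 1 C=O (running total 4).
CH(CONH2): amide, 1 C=O (running total 5).
CH(COOH): carboxylic acid, 1 C=O (running total 6).
CH(CHO): aldehyde, 1 C=O (running total 7).
CH2COOCH2: ester, 1 C=O (running total 8).
CH(COOCH3): ester, 1 C=O (running total 9).

9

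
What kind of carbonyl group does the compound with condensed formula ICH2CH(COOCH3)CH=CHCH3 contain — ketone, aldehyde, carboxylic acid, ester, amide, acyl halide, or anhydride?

ester

The carbonyl is in the CH(COOCH3) segment: pendant –COOCH3: carbonyl C bonded to C and –OCH3 → ester.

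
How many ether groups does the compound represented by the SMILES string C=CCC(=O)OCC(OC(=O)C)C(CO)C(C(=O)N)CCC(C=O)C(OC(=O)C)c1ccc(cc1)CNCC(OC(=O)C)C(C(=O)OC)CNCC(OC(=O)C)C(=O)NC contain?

0

Reading the structure from left to right:
  CH2=CH: C=C double bond → alkene.
  CH2COOCH2: –C(=O)–O–C with C on the carbonyl side → ester.
  CH(OCOCH3): pendant –OC(=O)CH3: an acyloxy group → ester.
  CH(CH2OH): pendant –CH2OH on an sp³ backbone C → alcohol.
  CH(CONH2): pendant –CONH2: carbonyl C bonded to C and N → amide.
  CH(CHO): pendant –CHO: carbonyl C bonded to C and H → aldehyde.
  CH(OCOCH3): pendant –OC(=O)CH3: an acyloxy group → ester.
  C6H4: para-disubstituted benzene ring → arene.
  CH2NHCH2: C–N–C with sp³ carbons and no adjacent C=O → amine (secondary).
  CH(OCOCH3): pendant –OC(=O)CH3: an acyloxy group → ester.
  CH(COOCH3): pendant –COOCH3: carbonyl C bonded to C and –OCH3 → ester.
  CH2NHCH2: C–N–C with sp³ carbons and no adjacent C=O → amine (secondary).
  CH(OCOCH3): pendant –OC(=O)CH3: an acyloxy group → ester.
  CONHCH3: –C(=O)NHCH3: carbonyl C bonded to C and to N → amide (the N is not an amine).
No segment is a ether: CH2COOCH2 is ester, not ether; CH(OCOCH3) is ester, not ether; CH(CH2OH) is alcohol, not ether. → 0.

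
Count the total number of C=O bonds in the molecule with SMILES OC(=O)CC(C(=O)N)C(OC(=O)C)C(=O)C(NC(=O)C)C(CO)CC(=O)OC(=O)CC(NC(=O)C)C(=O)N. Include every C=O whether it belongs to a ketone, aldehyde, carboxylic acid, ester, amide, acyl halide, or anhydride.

HOOC: carboxylic acid, 1 C=O (running total 1).
CH(CONH2): amide, 1 C=O (running total 2).
CH(OCOCH3): ester, 1 C=O (running total 3).
CO: ketone, 1 C=O (running total 4).
CH(NHCOCH3): amide, 1 C=O (running total 5).
CH2CO-O-COCH2: anhydride, 2 C=O (running total 7).
CH(NHCOCH3): amide, 1 C=O (running total 8).
CONH2: amide, 1 C=O (running total 9).

9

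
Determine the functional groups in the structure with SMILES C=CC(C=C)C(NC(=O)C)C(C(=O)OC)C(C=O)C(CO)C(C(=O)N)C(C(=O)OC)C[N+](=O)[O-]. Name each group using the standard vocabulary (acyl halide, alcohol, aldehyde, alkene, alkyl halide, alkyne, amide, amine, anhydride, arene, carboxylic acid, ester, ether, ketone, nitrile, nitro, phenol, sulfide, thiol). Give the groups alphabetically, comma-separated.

Working along the chain:
  CH2=CH: C=C double bond → alkene.
  CH(CH=CH2): pendant –CH=CH2: C=C double bond → alkene.
  CH(NHCOCH3): pendant –NHC(=O)CH3: N bonded to a carbonyl → amide (not amine).
  CH(COOCH3): pendant –COOCH3: carbonyl C bonded to C and –OCH3 → ester.
  CH(CHO): pendant –CHO: carbonyl C bonded to C and H → aldehyde.
  CH(CH2OH): pendant –CH2OH on an sp³ backbone C → alcohol.
  CH(CONH2): pendant –CONH2: carbonyl C bonded to C and N → amide.
  CH(COOCH3): pendant –COOCH3: carbonyl C bonded to C and –OCH3 → ester.
  CH2NO2: –NO2 on carbon → nitro group.

alcohol, aldehyde, alkene, amide, ester, nitro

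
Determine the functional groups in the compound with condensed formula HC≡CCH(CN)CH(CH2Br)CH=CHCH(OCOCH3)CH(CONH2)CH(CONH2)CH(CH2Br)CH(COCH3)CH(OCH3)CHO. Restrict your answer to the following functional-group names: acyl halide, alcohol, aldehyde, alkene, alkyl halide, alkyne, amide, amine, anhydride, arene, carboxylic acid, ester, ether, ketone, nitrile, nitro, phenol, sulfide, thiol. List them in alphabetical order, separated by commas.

aldehyde, alkene, alkyl halide, alkyne, amide, ester, ether, ketone, nitrile

Taking each segment in turn:
  HC≡C: C≡C triple bond → alkyne.
  CH(CN): pendant –C≡N: nitrile.
  CH(CH2Br): pendant –CH2X: halogen on sp³ carbon → alkyl halide.
  CH=CH: C=C double bond → alkene.
  CH(OCOCH3): pendant –OC(=O)CH3: an acyloxy group → ester.
  CH(CONH2): pendant –CONH2: carbonyl C bonded to C and N → amide.
  CH(CONH2): pendant –CONH2: carbonyl C bonded to C and N → amide.
  CH(CH2Br): pendant –CH2X: halogen on sp³ carbon → alkyl halide.
  CH(COCH3): pendant –COCH3: carbonyl C bonded to two carbons → ketone.
  CH(OCH3): pendant –OCH3: C–O–C with sp³ C, no adjacent C=O → ether.
  CHO: terminal –CHO: carbonyl C bonded to H and C → aldehyde.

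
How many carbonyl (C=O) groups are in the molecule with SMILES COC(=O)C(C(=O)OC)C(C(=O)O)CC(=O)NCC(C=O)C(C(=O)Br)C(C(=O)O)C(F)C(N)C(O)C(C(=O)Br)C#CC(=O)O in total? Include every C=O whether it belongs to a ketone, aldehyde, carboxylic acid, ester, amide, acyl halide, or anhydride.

CH3OOC: ester, 1 C=O (running total 1).
CH(COOCH3): ester, 1 C=O (running total 2).
CH(COOH): carboxylic acid, 1 C=O (running total 3).
CH2CONHCH2: amide, 1 C=O (running total 4).
CH(CHO): aldehyde, 1 C=O (running total 5).
CH(COBr): acyl halide, 1 C=O (running total 6).
CH(COOH): carboxylic acid, 1 C=O (running total 7).
CH(COBr): acyl halide, 1 C=O (running total 8).
COOH: carboxylic acid, 1 C=O (running total 9).

9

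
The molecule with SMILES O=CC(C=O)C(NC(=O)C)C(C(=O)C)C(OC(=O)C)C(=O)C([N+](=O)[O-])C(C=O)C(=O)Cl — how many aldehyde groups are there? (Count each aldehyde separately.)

3

Working along the chain:
  OHC: terminal –CHO: carbonyl C bonded to H and C → aldehyde.
  CH(CHO): pendant –CHO: carbonyl C bonded to C and H → aldehyde.
  CH(NHCOCH3): pendant –NHC(=O)CH3: N bonded to a carbonyl → amide (not amine).
  CH(COCH3): pendant –COCH3: carbonyl C bonded to two carbons → ketone.
  CH(OCOCH3): pendant –OC(=O)CH3: an acyloxy group → ester.
  CO: –C(=O)– with carbon on both sides → ketone.
  CH(NO2): –NO2 on an sp³ carbon → nitro (the N=O is not a carbonyl).
  CH(CHO): pendant –CHO: carbonyl C bonded to C and H → aldehyde.
  COCl: –C(=O)Cl: carbonyl C bonded to C and to a halogen → acyl halide (not alkyl halide).
Aldehyde appears at: OHC, CH(CHO), CH(CHO) → 3.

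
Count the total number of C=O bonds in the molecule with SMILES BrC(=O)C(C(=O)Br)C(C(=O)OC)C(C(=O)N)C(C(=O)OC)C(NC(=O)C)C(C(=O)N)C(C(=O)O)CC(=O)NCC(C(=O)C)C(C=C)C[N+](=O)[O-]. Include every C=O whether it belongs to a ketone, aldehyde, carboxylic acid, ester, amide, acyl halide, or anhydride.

10

BrCO: acyl halide, 1 C=O (running total 1).
CH(COBr): acyl halide, 1 C=O (running total 2).
CH(COOCH3): ester, 1 C=O (running total 3).
CH(CONH2): amide, 1 C=O (running total 4).
CH(COOCH3): ester, 1 C=O (running total 5).
CH(NHCOCH3): amide, 1 C=O (running total 6).
CH(CONH2): amide, 1 C=O (running total 7).
CH(COOH): carboxylic acid, 1 C=O (running total 8).
CH2CONHCH2: amide, 1 C=O (running total 9).
CH(COCH3): ketone, 1 C=O (running total 10).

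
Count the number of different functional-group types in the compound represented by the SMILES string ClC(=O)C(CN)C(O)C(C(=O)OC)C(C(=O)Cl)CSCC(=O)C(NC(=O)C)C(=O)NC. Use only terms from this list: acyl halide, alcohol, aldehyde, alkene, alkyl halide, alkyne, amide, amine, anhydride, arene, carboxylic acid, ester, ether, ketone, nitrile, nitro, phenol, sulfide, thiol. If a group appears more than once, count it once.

7

Reading the structure from left to right:
  ClCO: –C(=O)Cl: carbonyl C bonded to C and to a halogen → acyl halide (not alkyl halide).
  CH(CH2NH2): pendant –CH2NH2: N on sp³ C, no adjacent C=O → amine.
  CH(OH): –OH on an sp³ carbon → alcohol (secondary).
  CH(COOCH3): pendant –COOCH3: carbonyl C bonded to C and –OCH3 → ester.
  CH(COCl): pendant –C(=O)X: carbonyl C bonded to C and halogen → acyl halide.
  CH2SCH2: C–S–C linkage → sulfide (thioether).
  CO: –C(=O)– with carbon on both sides → ketone.
  CH(NHCOCH3): pendant –NHC(=O)CH3: N bonded to a carbonyl → amide (not amine).
  CONHCH3: –C(=O)NHCH3: carbonyl C bonded to C and to N → amide (the N is not an amine).
Distinct types present: acyl halide, alcohol, amide, amine, ester, ketone, sulfide.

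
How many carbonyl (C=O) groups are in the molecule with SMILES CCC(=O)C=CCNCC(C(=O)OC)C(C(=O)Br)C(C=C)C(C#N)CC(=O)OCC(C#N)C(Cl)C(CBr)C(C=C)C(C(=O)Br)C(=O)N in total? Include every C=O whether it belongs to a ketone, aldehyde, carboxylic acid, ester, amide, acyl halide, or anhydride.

CO: ketone, 1 C=O (running total 1).
CH(COOCH3): ester, 1 C=O (running total 2).
CH(COBr): acyl halide, 1 C=O (running total 3).
CH2COOCH2: ester, 1 C=O (running total 4).
CH(COBr): acyl halide, 1 C=O (running total 5).
CONH2: amide, 1 C=O (running total 6).

6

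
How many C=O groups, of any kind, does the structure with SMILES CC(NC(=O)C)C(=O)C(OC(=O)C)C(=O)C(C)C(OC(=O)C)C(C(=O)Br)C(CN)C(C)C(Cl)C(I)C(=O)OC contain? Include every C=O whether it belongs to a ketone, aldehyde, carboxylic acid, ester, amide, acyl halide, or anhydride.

7

CH(NHCOCH3): amide, 1 C=O (running total 1).
CO: ketone, 1 C=O (running total 2).
CH(OCOCH3): ester, 1 C=O (running total 3).
CO: ketone, 1 C=O (running total 4).
CH(OCOCH3): ester, 1 C=O (running total 5).
CH(COBr): acyl halide, 1 C=O (running total 6).
COOCH3: ester, 1 C=O (running total 7).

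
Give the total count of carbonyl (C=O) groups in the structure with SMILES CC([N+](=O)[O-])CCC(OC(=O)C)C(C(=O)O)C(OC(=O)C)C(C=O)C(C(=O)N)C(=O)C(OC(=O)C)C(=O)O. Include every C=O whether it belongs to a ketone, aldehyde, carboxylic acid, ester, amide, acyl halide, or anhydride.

8

CH(OCOCH3): ester, 1 C=O (running total 1).
CH(COOH): carboxylic acid, 1 C=O (running total 2).
CH(OCOCH3): ester, 1 C=O (running total 3).
CH(CHO): aldehyde, 1 C=O (running total 4).
CH(CONH2): amide, 1 C=O (running total 5).
CO: ketone, 1 C=O (running total 6).
CH(OCOCH3): ester, 1 C=O (running total 7).
COOH: carboxylic acid, 1 C=O (running total 8).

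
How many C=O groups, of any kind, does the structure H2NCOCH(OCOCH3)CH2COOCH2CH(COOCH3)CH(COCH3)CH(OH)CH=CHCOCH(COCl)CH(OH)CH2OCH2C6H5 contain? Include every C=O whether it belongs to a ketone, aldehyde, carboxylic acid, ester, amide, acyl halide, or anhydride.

H2NCO: amide, 1 C=O (running total 1).
CH(OCOCH3): ester, 1 C=O (running total 2).
CH2COOCH2: ester, 1 C=O (running total 3).
CH(COOCH3): ester, 1 C=O (running total 4).
CH(COCH3): ketone, 1 C=O (running total 5).
CO: ketone, 1 C=O (running total 6).
CH(COCl): acyl halide, 1 C=O (running total 7).

7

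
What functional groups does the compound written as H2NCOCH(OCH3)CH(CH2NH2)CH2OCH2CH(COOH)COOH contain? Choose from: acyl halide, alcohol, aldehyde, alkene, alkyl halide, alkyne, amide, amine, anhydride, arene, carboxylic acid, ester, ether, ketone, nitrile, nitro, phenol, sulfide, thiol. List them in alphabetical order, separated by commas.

amide, amine, carboxylic acid, ether

Taking each segment in turn:
  H2NCO: –C(=O)NH2: carbonyl C bonded to C and to N → amide (the N is not a separate amine).
  CH(OCH3): pendant –OCH3: C–O–C with sp³ C, no adjacent C=O → ether.
  CH(CH2NH2): pendant –CH2NH2: N on sp³ C, no adjacent C=O → amine.
  CH2OCH2: C–O–C with sp³ carbons on both sides and no adjacent C=O → ether.
  CH(COOH): pendant –COOH: carbonyl C bonded to C and –OH → carboxylic acid.
  COOH: –COOH: carbonyl C bonded to –OH and C → carboxylic acid (the –OH is not a separate alcohol).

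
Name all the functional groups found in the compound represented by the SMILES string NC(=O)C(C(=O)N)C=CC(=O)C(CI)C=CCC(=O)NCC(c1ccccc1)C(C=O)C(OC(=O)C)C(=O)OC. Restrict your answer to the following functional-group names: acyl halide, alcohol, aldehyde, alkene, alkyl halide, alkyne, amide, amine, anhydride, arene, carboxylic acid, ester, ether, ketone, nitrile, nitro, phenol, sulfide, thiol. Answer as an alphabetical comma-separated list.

aldehyde, alkene, alkyl halide, amide, arene, ester, ketone

Taking each segment in turn:
  H2NCO: –C(=O)NH2: carbonyl C bonded to C and to N → amide (the N is not a separate amine).
  CH(CONH2): pendant –CONH2: carbonyl C bonded to C and N → amide.
  CH=CH: C=C double bond → alkene.
  CO: –C(=O)– with carbon on both sides → ketone.
  CH(CH2I): pendant –CH2X: halogen on sp³ carbon → alkyl halide.
  CH=CH: C=C double bond → alkene.
  CH2CONHCH2: –C(=O)–N– linkage → amide (the N is not an amine).
  CH(C6H5): pendant –C6H5: benzene ring → arene.
  CH(CHO): pendant –CHO: carbonyl C bonded to C and H → aldehyde.
  CH(OCOCH3): pendant –OC(=O)CH3: an acyloxy group → ester.
  COOCH3: –C(=O)OCH3: carbonyl C bonded to C and to –OCH3 → ester (not ketone + ether).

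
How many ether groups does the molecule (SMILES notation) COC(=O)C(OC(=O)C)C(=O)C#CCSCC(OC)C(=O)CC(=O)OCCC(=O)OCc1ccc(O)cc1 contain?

1

CH3O–C(=O)–: carbonyl C bonded to C and to –OCH3 → ester (not ketone + ether).
pendant –OC(=O)CH3: an acyloxy group → ester.
–C(=O)– with carbon on both sides → ketone.
C≡C triple bond → alkyne.
C–S–C linkage → sulfide (thioether).
pendant –OCH3: C–O–C with sp³ C, no adjacent C=O → ether.
–C(=O)– with carbon on both sides → ketone.
–C(=O)–O–C with C on the carbonyl side → ester.
–C(=O)–O–C with C on the carbonyl side → ester.
–OH attached directly to an aromatic ring → phenol (not alcohol); the ring itself is an arene.
Ether appears at: CH(OCH3) → 1.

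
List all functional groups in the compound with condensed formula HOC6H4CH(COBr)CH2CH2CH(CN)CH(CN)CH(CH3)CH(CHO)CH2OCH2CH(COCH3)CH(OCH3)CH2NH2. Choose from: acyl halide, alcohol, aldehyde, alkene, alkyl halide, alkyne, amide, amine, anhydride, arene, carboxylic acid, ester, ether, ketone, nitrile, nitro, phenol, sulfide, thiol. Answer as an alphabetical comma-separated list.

–OH attached directly to an aromatic ring → phenol (not alcohol); the ring itself is an arene.
pendant –C(=O)X: carbonyl C bonded to C and halogen → acyl halide.
pendant –C≡N: nitrile.
pendant –C≡N: nitrile.
pendant –CHO: carbonyl C bonded to C and H → aldehyde.
C–O–C with sp³ carbons on both sides and no adjacent C=O → ether.
pendant –COCH3: carbonyl C bonded to two carbons → ketone.
pendant –OCH3: C–O–C with sp³ C, no adjacent C=O → ether.
–NH2 on an sp³ carbon with no adjacent C=O → amine.

acyl halide, aldehyde, amine, arene, ether, ketone, nitrile, phenol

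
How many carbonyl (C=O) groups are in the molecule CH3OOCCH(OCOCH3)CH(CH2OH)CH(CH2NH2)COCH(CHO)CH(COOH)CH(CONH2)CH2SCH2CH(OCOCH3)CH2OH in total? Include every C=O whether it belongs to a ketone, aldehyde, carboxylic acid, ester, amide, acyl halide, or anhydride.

CH3OOC: ester, 1 C=O (running total 1).
CH(OCOCH3): ester, 1 C=O (running total 2).
CO: ketone, 1 C=O (running total 3).
CH(CHO): aldehyde, 1 C=O (running total 4).
CH(COOH): carboxylic acid, 1 C=O (running total 5).
CH(CONH2): amide, 1 C=O (running total 6).
CH(OCOCH3): ester, 1 C=O (running total 7).

7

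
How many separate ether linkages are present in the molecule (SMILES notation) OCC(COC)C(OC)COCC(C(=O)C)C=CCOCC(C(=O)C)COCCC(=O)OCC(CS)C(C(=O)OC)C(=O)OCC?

5

HO– on an sp³ carbon → alcohol.
pendant –CH2OCH3: C–O–C linkage → ether.
pendant –OCH3: C–O–C with sp³ C, no adjacent C=O → ether.
C–O–C with sp³ carbons on both sides and no adjacent C=O → ether.
pendant –COCH3: carbonyl C bonded to two carbons → ketone.
C=C double bond → alkene.
C–O–C with sp³ carbons on both sides and no adjacent C=O → ether.
pendant –COCH3: carbonyl C bonded to two carbons → ketone.
C–O–C with sp³ carbons on both sides and no adjacent C=O → ether.
–C(=O)–O–C with C on the carbonyl side → ester.
pendant –CH2SH → thiol.
pendant –COOCH3: carbonyl C bonded to C and –OCH3 → ester.
–C(=O)OCH2CH3: carbonyl C bonded to C and to –OEt → ester.
Ether appears at: CH(CH2OCH3), CH(OCH3), CH2OCH2, CH2OCH2, CH2OCH2 → 5.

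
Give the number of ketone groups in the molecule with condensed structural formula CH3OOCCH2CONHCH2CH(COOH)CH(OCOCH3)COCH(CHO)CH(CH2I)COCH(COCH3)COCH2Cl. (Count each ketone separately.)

Taking each segment in turn:
  CH3OOC: CH3O–C(=O)–: carbonyl C bonded to C and to –OCH3 → ester (not ketone + ether).
  CH2CONHCH2: –C(=O)–N– linkage → amide (the N is not an amine).
  CH(COOH): pendant –COOH: carbonyl C bonded to C and –OH → carboxylic acid.
  CH(OCOCH3): pendant –OC(=O)CH3: an acyloxy group → ester.
  CO: –C(=O)– with carbon on both sides → ketone.
  CH(CHO): pendant –CHO: carbonyl C bonded to C and H → aldehyde.
  CH(CH2I): pendant –CH2X: halogen on sp³ carbon → alkyl halide.
  CO: –C(=O)– with carbon on both sides → ketone.
  CH(COCH3): pendant –COCH3: carbonyl C bonded to two carbons → ketone.
  CO: –C(=O)– with carbon on both sides → ketone.
  CH2Cl: halogen on an sp³ carbon → alkyl halide.
Ketone appears at: CO, CO, CH(COCH3), CO → 4.

4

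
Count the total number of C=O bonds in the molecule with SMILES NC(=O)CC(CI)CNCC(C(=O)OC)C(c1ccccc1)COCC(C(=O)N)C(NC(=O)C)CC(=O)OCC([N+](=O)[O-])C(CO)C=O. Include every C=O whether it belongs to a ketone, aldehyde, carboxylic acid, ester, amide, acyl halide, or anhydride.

6

H2NCO: amide, 1 C=O (running total 1).
CH(COOCH3): ester, 1 C=O (running total 2).
CH(CONH2): amide, 1 C=O (running total 3).
CH(NHCOCH3): amide, 1 C=O (running total 4).
CH2COOCH2: ester, 1 C=O (running total 5).
CHO: aldehyde, 1 C=O (running total 6).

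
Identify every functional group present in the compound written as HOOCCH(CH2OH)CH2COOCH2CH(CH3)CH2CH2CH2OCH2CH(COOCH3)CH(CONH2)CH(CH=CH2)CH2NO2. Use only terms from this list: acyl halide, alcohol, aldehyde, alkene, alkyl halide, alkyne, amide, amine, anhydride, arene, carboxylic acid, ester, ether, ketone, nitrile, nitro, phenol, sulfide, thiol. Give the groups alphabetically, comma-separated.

alcohol, alkene, amide, carboxylic acid, ester, ether, nitro

Reading the structure from left to right:
  HOOC: –COOH: carbonyl C bonded to –OH and C → carboxylic acid (the –OH is not a separate alcohol).
  CH(CH2OH): pendant –CH2OH on an sp³ backbone C → alcohol.
  CH2COOCH2: –C(=O)–O–C with C on the carbonyl side → ester.
  CH2OCH2: C–O–C with sp³ carbons on both sides and no adjacent C=O → ether.
  CH(COOCH3): pendant –COOCH3: carbonyl C bonded to C and –OCH3 → ester.
  CH(CONH2): pendant –CONH2: carbonyl C bonded to C and N → amide.
  CH(CH=CH2): pendant –CH=CH2: C=C double bond → alkene.
  CH2NO2: –NO2 on carbon → nitro group.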